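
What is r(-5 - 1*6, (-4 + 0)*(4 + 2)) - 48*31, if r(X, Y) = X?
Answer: -1499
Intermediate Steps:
r(-5 - 1*6, (-4 + 0)*(4 + 2)) - 48*31 = (-5 - 1*6) - 48*31 = (-5 - 6) - 1488 = -11 - 1488 = -1499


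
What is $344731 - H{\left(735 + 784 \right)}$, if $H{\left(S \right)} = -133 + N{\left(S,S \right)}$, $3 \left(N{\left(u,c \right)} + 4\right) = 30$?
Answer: $344858$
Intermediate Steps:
$N{\left(u,c \right)} = 6$ ($N{\left(u,c \right)} = -4 + \frac{1}{3} \cdot 30 = -4 + 10 = 6$)
$H{\left(S \right)} = -127$ ($H{\left(S \right)} = -133 + 6 = -127$)
$344731 - H{\left(735 + 784 \right)} = 344731 - -127 = 344731 + 127 = 344858$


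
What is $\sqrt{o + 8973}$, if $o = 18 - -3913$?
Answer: $2 \sqrt{3226} \approx 113.6$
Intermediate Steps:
$o = 3931$ ($o = 18 + 3913 = 3931$)
$\sqrt{o + 8973} = \sqrt{3931 + 8973} = \sqrt{12904} = 2 \sqrt{3226}$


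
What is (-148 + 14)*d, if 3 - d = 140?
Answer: 18358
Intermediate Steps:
d = -137 (d = 3 - 1*140 = 3 - 140 = -137)
(-148 + 14)*d = (-148 + 14)*(-137) = -134*(-137) = 18358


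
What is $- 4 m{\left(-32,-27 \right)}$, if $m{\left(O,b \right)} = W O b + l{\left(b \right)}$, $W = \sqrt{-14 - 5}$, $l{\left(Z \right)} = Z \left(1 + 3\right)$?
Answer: $432 - 3456 i \sqrt{19} \approx 432.0 - 15064.0 i$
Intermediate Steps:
$l{\left(Z \right)} = 4 Z$ ($l{\left(Z \right)} = Z 4 = 4 Z$)
$W = i \sqrt{19}$ ($W = \sqrt{-19} = i \sqrt{19} \approx 4.3589 i$)
$m{\left(O,b \right)} = 4 b + i O b \sqrt{19}$ ($m{\left(O,b \right)} = i \sqrt{19} O b + 4 b = i O \sqrt{19} b + 4 b = i O b \sqrt{19} + 4 b = 4 b + i O b \sqrt{19}$)
$- 4 m{\left(-32,-27 \right)} = - 4 \left(- 27 \left(4 + i \left(-32\right) \sqrt{19}\right)\right) = - 4 \left(- 27 \left(4 - 32 i \sqrt{19}\right)\right) = - 4 \left(-108 + 864 i \sqrt{19}\right) = 432 - 3456 i \sqrt{19}$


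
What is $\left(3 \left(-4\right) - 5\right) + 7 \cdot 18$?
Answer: $109$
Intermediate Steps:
$\left(3 \left(-4\right) - 5\right) + 7 \cdot 18 = \left(-12 - 5\right) + 126 = -17 + 126 = 109$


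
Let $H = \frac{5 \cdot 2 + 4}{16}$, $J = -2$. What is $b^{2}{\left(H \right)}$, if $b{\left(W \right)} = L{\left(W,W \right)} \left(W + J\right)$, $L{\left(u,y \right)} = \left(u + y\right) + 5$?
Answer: $\frac{59049}{1024} \approx 57.665$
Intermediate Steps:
$L{\left(u,y \right)} = 5 + u + y$
$H = \frac{7}{8}$ ($H = \left(10 + 4\right) \frac{1}{16} = 14 \cdot \frac{1}{16} = \frac{7}{8} \approx 0.875$)
$b{\left(W \right)} = \left(-2 + W\right) \left(5 + 2 W\right)$ ($b{\left(W \right)} = \left(5 + W + W\right) \left(W - 2\right) = \left(5 + 2 W\right) \left(-2 + W\right) = \left(-2 + W\right) \left(5 + 2 W\right)$)
$b^{2}{\left(H \right)} = \left(\left(-2 + \frac{7}{8}\right) \left(5 + 2 \cdot \frac{7}{8}\right)\right)^{2} = \left(- \frac{9 \left(5 + \frac{7}{4}\right)}{8}\right)^{2} = \left(\left(- \frac{9}{8}\right) \frac{27}{4}\right)^{2} = \left(- \frac{243}{32}\right)^{2} = \frac{59049}{1024}$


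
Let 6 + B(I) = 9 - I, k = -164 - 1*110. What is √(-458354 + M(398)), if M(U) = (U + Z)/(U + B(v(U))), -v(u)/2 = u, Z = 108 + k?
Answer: I*√72970384298/399 ≈ 677.02*I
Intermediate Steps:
k = -274 (k = -164 - 110 = -274)
Z = -166 (Z = 108 - 274 = -166)
v(u) = -2*u
B(I) = 3 - I (B(I) = -6 + (9 - I) = 3 - I)
M(U) = (-166 + U)/(3 + 3*U) (M(U) = (U - 166)/(U + (3 - (-2)*U)) = (-166 + U)/(U + (3 + 2*U)) = (-166 + U)/(3 + 3*U))
√(-458354 + M(398)) = √(-458354 + (-166 + 398)/(3*(1 + 398))) = √(-458354 + (⅓)*232/399) = √(-458354 + (⅓)*(1/399)*232) = √(-458354 + 232/1197) = √(-548649506/1197) = I*√72970384298/399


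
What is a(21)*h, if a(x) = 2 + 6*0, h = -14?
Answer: -28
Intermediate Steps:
a(x) = 2 (a(x) = 2 + 0 = 2)
a(21)*h = 2*(-14) = -28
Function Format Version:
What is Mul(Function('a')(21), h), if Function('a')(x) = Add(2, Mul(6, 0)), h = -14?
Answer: -28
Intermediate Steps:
Function('a')(x) = 2 (Function('a')(x) = Add(2, 0) = 2)
Mul(Function('a')(21), h) = Mul(2, -14) = -28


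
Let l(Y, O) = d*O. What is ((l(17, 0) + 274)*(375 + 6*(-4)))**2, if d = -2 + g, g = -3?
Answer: 9249438276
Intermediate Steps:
d = -5 (d = -2 - 3 = -5)
l(Y, O) = -5*O
((l(17, 0) + 274)*(375 + 6*(-4)))**2 = ((-5*0 + 274)*(375 + 6*(-4)))**2 = ((0 + 274)*(375 - 24))**2 = (274*351)**2 = 96174**2 = 9249438276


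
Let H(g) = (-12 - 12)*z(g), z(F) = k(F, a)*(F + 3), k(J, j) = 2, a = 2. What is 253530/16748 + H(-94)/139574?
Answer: 8864837871/584396338 ≈ 15.169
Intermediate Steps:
z(F) = 6 + 2*F (z(F) = 2*(F + 3) = 2*(3 + F) = 6 + 2*F)
H(g) = -144 - 48*g (H(g) = (-12 - 12)*(6 + 2*g) = -24*(6 + 2*g) = -144 - 48*g)
253530/16748 + H(-94)/139574 = 253530/16748 + (-144 - 48*(-94))/139574 = 253530*(1/16748) + (-144 + 4512)*(1/139574) = 126765/8374 + 4368*(1/139574) = 126765/8374 + 2184/69787 = 8864837871/584396338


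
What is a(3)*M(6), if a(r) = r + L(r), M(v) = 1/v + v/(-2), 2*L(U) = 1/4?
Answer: -425/48 ≈ -8.8542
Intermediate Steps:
L(U) = ⅛ (L(U) = (½)/4 = (½)*(¼) = ⅛)
M(v) = 1/v - v/2 (M(v) = 1/v + v*(-½) = 1/v - v/2)
a(r) = ⅛ + r (a(r) = r + ⅛ = ⅛ + r)
a(3)*M(6) = (⅛ + 3)*(1/6 - ½*6) = 25*(⅙ - 3)/8 = (25/8)*(-17/6) = -425/48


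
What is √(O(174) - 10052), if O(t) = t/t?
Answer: 23*I*√19 ≈ 100.25*I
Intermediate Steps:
O(t) = 1
√(O(174) - 10052) = √(1 - 10052) = √(-10051) = 23*I*√19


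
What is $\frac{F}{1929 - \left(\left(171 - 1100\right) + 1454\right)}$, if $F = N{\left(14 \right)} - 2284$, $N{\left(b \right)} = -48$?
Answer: $- \frac{583}{351} \approx -1.661$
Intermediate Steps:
$F = -2332$ ($F = -48 - 2284 = -2332$)
$\frac{F}{1929 - \left(\left(171 - 1100\right) + 1454\right)} = - \frac{2332}{1929 - \left(\left(171 - 1100\right) + 1454\right)} = - \frac{2332}{1929 - \left(-929 + 1454\right)} = - \frac{2332}{1929 - 525} = - \frac{2332}{1404} = \left(-2332\right) \frac{1}{1404} = - \frac{583}{351}$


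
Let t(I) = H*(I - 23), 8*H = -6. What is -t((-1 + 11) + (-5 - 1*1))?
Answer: -57/4 ≈ -14.250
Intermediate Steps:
H = -¾ (H = (⅛)*(-6) = -¾ ≈ -0.75000)
t(I) = 69/4 - 3*I/4 (t(I) = -3*(I - 23)/4 = -3*(-23 + I)/4 = 69/4 - 3*I/4)
-t((-1 + 11) + (-5 - 1*1)) = -(69/4 - 3*((-1 + 11) + (-5 - 1*1))/4) = -(69/4 - 3*(10 + (-5 - 1))/4) = -(69/4 - 3*(10 - 6)/4) = -(69/4 - ¾*4) = -(69/4 - 3) = -1*57/4 = -57/4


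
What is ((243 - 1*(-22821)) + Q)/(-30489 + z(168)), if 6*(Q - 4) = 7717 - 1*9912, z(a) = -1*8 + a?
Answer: -136213/181974 ≈ -0.74853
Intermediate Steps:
z(a) = -8 + a
Q = -2171/6 (Q = 4 + (7717 - 1*9912)/6 = 4 + (7717 - 9912)/6 = 4 + (⅙)*(-2195) = 4 - 2195/6 = -2171/6 ≈ -361.83)
((243 - 1*(-22821)) + Q)/(-30489 + z(168)) = ((243 - 1*(-22821)) - 2171/6)/(-30489 + (-8 + 168)) = ((243 + 22821) - 2171/6)/(-30489 + 160) = (23064 - 2171/6)/(-30329) = (136213/6)*(-1/30329) = -136213/181974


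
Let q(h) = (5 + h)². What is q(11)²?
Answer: 65536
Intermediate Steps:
q(11)² = ((5 + 11)²)² = (16²)² = 256² = 65536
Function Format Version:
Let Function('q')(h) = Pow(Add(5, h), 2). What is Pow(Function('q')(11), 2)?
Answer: 65536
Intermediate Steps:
Pow(Function('q')(11), 2) = Pow(Pow(Add(5, 11), 2), 2) = Pow(Pow(16, 2), 2) = Pow(256, 2) = 65536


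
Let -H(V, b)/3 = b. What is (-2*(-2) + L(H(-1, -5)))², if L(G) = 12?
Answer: 256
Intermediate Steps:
H(V, b) = -3*b
(-2*(-2) + L(H(-1, -5)))² = (-2*(-2) + 12)² = (4 + 12)² = 16² = 256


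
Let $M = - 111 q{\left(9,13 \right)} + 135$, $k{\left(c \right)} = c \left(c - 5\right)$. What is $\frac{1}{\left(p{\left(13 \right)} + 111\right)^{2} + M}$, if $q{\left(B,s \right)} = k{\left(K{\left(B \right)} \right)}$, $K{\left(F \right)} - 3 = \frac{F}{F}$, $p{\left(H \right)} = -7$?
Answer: $\frac{1}{11395} \approx 8.7758 \cdot 10^{-5}$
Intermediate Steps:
$K{\left(F \right)} = 4$ ($K{\left(F \right)} = 3 + \frac{F}{F} = 3 + 1 = 4$)
$k{\left(c \right)} = c \left(-5 + c\right)$
$q{\left(B,s \right)} = -4$ ($q{\left(B,s \right)} = 4 \left(-5 + 4\right) = 4 \left(-1\right) = -4$)
$M = 579$ ($M = \left(-111\right) \left(-4\right) + 135 = 444 + 135 = 579$)
$\frac{1}{\left(p{\left(13 \right)} + 111\right)^{2} + M} = \frac{1}{\left(-7 + 111\right)^{2} + 579} = \frac{1}{104^{2} + 579} = \frac{1}{10816 + 579} = \frac{1}{11395}$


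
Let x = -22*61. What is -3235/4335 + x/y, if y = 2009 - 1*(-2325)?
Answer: -180346/170799 ≈ -1.0559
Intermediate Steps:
y = 4334 (y = 2009 + 2325 = 4334)
x = -1342
-3235/4335 + x/y = -3235/4335 - 1342/4334 = -3235*1/4335 - 1342*1/4334 = -647/867 - 61/197 = -180346/170799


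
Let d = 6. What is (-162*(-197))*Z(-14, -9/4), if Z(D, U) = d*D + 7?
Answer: -2457378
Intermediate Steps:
Z(D, U) = 7 + 6*D (Z(D, U) = 6*D + 7 = 7 + 6*D)
(-162*(-197))*Z(-14, -9/4) = (-162*(-197))*(7 + 6*(-14)) = 31914*(7 - 84) = 31914*(-77) = -2457378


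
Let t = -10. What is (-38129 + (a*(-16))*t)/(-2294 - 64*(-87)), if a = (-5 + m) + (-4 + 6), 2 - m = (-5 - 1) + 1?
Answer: -37489/3274 ≈ -11.451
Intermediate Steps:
m = 7 (m = 2 - ((-5 - 1) + 1) = 2 - (-6 + 1) = 2 - 1*(-5) = 2 + 5 = 7)
a = 4 (a = (-5 + 7) + (-4 + 6) = 2 + 2 = 4)
(-38129 + (a*(-16))*t)/(-2294 - 64*(-87)) = (-38129 + (4*(-16))*(-10))/(-2294 - 64*(-87)) = (-38129 - 64*(-10))/(-2294 + 5568) = (-38129 + 640)/3274 = -37489*1/3274 = -37489/3274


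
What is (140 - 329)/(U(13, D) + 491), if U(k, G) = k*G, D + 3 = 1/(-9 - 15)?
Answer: -4536/10835 ≈ -0.41864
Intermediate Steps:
D = -73/24 (D = -3 + 1/(-9 - 15) = -3 + 1/(-24) = -3 - 1/24 = -73/24 ≈ -3.0417)
U(k, G) = G*k
(140 - 329)/(U(13, D) + 491) = (140 - 329)/(-73/24*13 + 491) = -189/(-949/24 + 491) = -189/10835/24 = -189*24/10835 = -4536/10835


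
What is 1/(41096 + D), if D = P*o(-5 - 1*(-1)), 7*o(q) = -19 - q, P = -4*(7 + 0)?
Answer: 1/41156 ≈ 2.4298e-5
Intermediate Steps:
P = -28 (P = -4*7 = -28)
o(q) = -19/7 - q/7 (o(q) = (-19 - q)/7 = -19/7 - q/7)
D = 60 (D = -28*(-19/7 - (-5 - 1*(-1))/7) = -28*(-19/7 - (-5 + 1)/7) = -28*(-19/7 - 1/7*(-4)) = -28*(-19/7 + 4/7) = -28*(-15/7) = 60)
1/(41096 + D) = 1/(41096 + 60) = 1/41156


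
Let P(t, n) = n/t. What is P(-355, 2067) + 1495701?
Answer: 530971788/355 ≈ 1.4957e+6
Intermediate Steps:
P(-355, 2067) + 1495701 = 2067/(-355) + 1495701 = 2067*(-1/355) + 1495701 = -2067/355 + 1495701 = 530971788/355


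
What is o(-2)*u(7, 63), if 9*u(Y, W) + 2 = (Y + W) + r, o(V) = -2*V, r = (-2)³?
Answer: 80/3 ≈ 26.667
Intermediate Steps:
r = -8
u(Y, W) = -10/9 + W/9 + Y/9 (u(Y, W) = -2/9 + ((Y + W) - 8)/9 = -2/9 + ((W + Y) - 8)/9 = -2/9 + (-8 + W + Y)/9 = -2/9 + (-8/9 + W/9 + Y/9) = -10/9 + W/9 + Y/9)
o(-2)*u(7, 63) = (-2*(-2))*(-10/9 + (⅑)*63 + (⅑)*7) = 4*(-10/9 + 7 + 7/9) = 4*(20/3) = 80/3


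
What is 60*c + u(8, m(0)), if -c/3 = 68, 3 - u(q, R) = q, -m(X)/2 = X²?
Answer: -12245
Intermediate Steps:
m(X) = -2*X²
u(q, R) = 3 - q
c = -204 (c = -3*68 = -204)
60*c + u(8, m(0)) = 60*(-204) + (3 - 1*8) = -12240 + (3 - 8) = -12240 - 5 = -12245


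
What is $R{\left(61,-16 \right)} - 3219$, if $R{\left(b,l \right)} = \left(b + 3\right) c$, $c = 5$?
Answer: $-2899$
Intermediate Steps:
$R{\left(b,l \right)} = 15 + 5 b$ ($R{\left(b,l \right)} = \left(b + 3\right) 5 = \left(3 + b\right) 5 = 15 + 5 b$)
$R{\left(61,-16 \right)} - 3219 = \left(15 + 5 \cdot 61\right) - 3219 = \left(15 + 305\right) - 3219 = 320 - 3219 = -2899$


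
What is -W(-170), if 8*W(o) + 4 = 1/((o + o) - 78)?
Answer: 1673/3344 ≈ 0.50030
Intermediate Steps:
W(o) = -½ + 1/(8*(-78 + 2*o)) (W(o) = -½ + 1/(8*((o + o) - 78)) = -½ + 1/(8*(2*o - 78)) = -½ + 1/(8*(-78 + 2*o)))
-W(-170) = -(313 - 8*(-170))/(16*(-39 - 170)) = -(313 + 1360)/(16*(-209)) = -(-1)*1673/(16*209) = -1*(-1673/3344) = 1673/3344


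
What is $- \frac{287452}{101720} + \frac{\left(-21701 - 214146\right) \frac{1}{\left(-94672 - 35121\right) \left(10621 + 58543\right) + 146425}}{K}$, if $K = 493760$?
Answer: $- \frac{6370529517537352811}{2254325113535828672} \approx -2.8259$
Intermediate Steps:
$- \frac{287452}{101720} + \frac{\left(-21701 - 214146\right) \frac{1}{\left(-94672 - 35121\right) \left(10621 + 58543\right) + 146425}}{K} = - \frac{287452}{101720} + \frac{\left(-21701 - 214146\right) \frac{1}{\left(-94672 - 35121\right) \left(10621 + 58543\right) + 146425}}{493760} = \left(-287452\right) \frac{1}{101720} + - \frac{235847}{\left(-129793\right) 69164 + 146425} \cdot \frac{1}{493760} = - \frac{71863}{25430} + - \frac{235847}{-8977003052 + 146425} \cdot \frac{1}{493760} = - \frac{71863}{25430} + - \frac{235847}{-8976856627} \cdot \frac{1}{493760} = - \frac{71863}{25430} + \left(-235847\right) \left(- \frac{1}{8976856627}\right) \frac{1}{493760} = - \frac{71863}{25430} + \frac{235847}{8976856627} \cdot \frac{1}{493760} = - \frac{71863}{25430} + \frac{235847}{4432412728147520} = - \frac{6370529517537352811}{2254325113535828672}$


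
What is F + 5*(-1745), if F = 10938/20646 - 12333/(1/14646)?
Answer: -621574815940/3441 ≈ -1.8064e+8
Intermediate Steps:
F = -621544793215/3441 (F = 10938*(1/20646) - 12333/1/14646 = 1823/3441 - 12333*14646 = 1823/3441 - 180629118 = -621544793215/3441 ≈ -1.8063e+8)
F + 5*(-1745) = -621544793215/3441 + 5*(-1745) = -621544793215/3441 - 8725 = -621574815940/3441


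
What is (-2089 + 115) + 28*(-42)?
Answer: -3150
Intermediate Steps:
(-2089 + 115) + 28*(-42) = -1974 - 1176 = -3150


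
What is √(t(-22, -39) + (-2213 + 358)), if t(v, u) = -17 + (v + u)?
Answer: I*√1933 ≈ 43.966*I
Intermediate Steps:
t(v, u) = -17 + u + v (t(v, u) = -17 + (u + v) = -17 + u + v)
√(t(-22, -39) + (-2213 + 358)) = √((-17 - 39 - 22) + (-2213 + 358)) = √(-78 - 1855) = √(-1933) = I*√1933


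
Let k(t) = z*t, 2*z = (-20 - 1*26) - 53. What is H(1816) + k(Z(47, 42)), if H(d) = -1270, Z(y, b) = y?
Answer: -7193/2 ≈ -3596.5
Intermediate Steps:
z = -99/2 (z = ((-20 - 1*26) - 53)/2 = ((-20 - 26) - 53)/2 = (-46 - 53)/2 = (½)*(-99) = -99/2 ≈ -49.500)
k(t) = -99*t/2
H(1816) + k(Z(47, 42)) = -1270 - 99/2*47 = -1270 - 4653/2 = -7193/2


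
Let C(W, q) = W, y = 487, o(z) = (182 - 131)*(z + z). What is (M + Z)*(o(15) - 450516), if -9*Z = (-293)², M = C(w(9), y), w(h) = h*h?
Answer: 12739229440/3 ≈ 4.2464e+9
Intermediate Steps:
w(h) = h²
o(z) = 102*z (o(z) = 51*(2*z) = 102*z)
M = 81 (M = 9² = 81)
Z = -85849/9 (Z = -⅑*(-293)² = -⅑*85849 = -85849/9 ≈ -9538.8)
(M + Z)*(o(15) - 450516) = (81 - 85849/9)*(102*15 - 450516) = -85120*(1530 - 450516)/9 = -85120/9*(-448986) = 12739229440/3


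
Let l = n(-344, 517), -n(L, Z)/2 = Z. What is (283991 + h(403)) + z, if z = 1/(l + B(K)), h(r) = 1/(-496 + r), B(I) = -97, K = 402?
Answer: 3319002681/11687 ≈ 2.8399e+5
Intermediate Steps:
n(L, Z) = -2*Z
l = -1034 (l = -2*517 = -1034)
z = -1/1131 (z = 1/(-1034 - 97) = 1/(-1131) = -1/1131 ≈ -0.00088417)
(283991 + h(403)) + z = (283991 + 1/(-496 + 403)) - 1/1131 = (283991 + 1/(-93)) - 1/1131 = (283991 - 1/93) - 1/1131 = 26411162/93 - 1/1131 = 3319002681/11687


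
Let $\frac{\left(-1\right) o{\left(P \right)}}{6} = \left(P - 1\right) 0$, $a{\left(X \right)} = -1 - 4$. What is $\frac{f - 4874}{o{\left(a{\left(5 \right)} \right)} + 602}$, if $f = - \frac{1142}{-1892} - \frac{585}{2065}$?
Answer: $- \frac{1904136911}{235200196} \approx -8.0958$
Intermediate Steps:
$a{\left(X \right)} = -5$ ($a{\left(X \right)} = -1 - 4 = -5$)
$o{\left(P \right)} = 0$ ($o{\left(P \right)} = - 6 \left(P - 1\right) 0 = - 6 \left(-1 + P\right) 0 = \left(-6\right) 0 = 0$)
$f = \frac{125141}{390698}$ ($f = \left(-1142\right) \left(- \frac{1}{1892}\right) - \frac{117}{413} = \frac{571}{946} - \frac{117}{413} = \frac{125141}{390698} \approx 0.3203$)
$\frac{f - 4874}{o{\left(a{\left(5 \right)} \right)} + 602} = \frac{\frac{125141}{390698} - 4874}{0 + 602} = - \frac{1904136911}{390698 \cdot 602} = \left(- \frac{1904136911}{390698}\right) \frac{1}{602} = - \frac{1904136911}{235200196}$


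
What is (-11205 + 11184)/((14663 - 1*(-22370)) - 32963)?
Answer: -21/4070 ≈ -0.0051597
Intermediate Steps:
(-11205 + 11184)/((14663 - 1*(-22370)) - 32963) = -21/((14663 + 22370) - 32963) = -21/(37033 - 32963) = -21/4070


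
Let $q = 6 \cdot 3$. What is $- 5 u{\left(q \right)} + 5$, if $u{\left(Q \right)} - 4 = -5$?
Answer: $10$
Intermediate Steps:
$q = 18$
$u{\left(Q \right)} = -1$ ($u{\left(Q \right)} = 4 - 5 = -1$)
$- 5 u{\left(q \right)} + 5 = \left(-5\right) \left(-1\right) + 5 = 5 + 5 = 10$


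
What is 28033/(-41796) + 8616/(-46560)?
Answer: -4336799/5067765 ≈ -0.85576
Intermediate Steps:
28033/(-41796) + 8616/(-46560) = 28033*(-1/41796) + 8616*(-1/46560) = -28033/41796 - 359/1940 = -4336799/5067765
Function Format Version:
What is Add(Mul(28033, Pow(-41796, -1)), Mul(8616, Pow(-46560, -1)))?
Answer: Rational(-4336799, 5067765) ≈ -0.85576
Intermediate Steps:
Add(Mul(28033, Pow(-41796, -1)), Mul(8616, Pow(-46560, -1))) = Add(Mul(28033, Rational(-1, 41796)), Mul(8616, Rational(-1, 46560))) = Add(Rational(-28033, 41796), Rational(-359, 1940)) = Rational(-4336799, 5067765)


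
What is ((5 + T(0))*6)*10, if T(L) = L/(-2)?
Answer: 300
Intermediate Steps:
T(L) = -L/2 (T(L) = L*(-½) = -L/2)
((5 + T(0))*6)*10 = ((5 - ½*0)*6)*10 = ((5 + 0)*6)*10 = (5*6)*10 = 30*10 = 300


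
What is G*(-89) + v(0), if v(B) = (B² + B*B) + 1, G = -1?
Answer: 90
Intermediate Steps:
v(B) = 1 + 2*B² (v(B) = (B² + B²) + 1 = 2*B² + 1 = 1 + 2*B²)
G*(-89) + v(0) = -1*(-89) + (1 + 2*0²) = 89 + (1 + 2*0) = 89 + (1 + 0) = 89 + 1 = 90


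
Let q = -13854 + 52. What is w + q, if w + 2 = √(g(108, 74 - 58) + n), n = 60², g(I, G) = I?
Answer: -13804 + 6*√103 ≈ -13743.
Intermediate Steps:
q = -13802
n = 3600
w = -2 + 6*√103 (w = -2 + √(108 + 3600) = -2 + √3708 = -2 + 6*√103 ≈ 58.893)
w + q = (-2 + 6*√103) - 13802 = -13804 + 6*√103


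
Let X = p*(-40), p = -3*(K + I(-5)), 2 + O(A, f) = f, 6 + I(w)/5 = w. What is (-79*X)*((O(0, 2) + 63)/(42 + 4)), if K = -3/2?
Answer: 16872030/23 ≈ 7.3357e+5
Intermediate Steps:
I(w) = -30 + 5*w
K = -3/2 (K = -3*½ = -3/2 ≈ -1.5000)
O(A, f) = -2 + f
p = 339/2 (p = -3*(-3/2 + (-30 + 5*(-5))) = -3*(-3/2 + (-30 - 25)) = -3*(-3/2 - 55) = -3*(-113/2) = 339/2 ≈ 169.50)
X = -6780 (X = (339/2)*(-40) = -6780)
(-79*X)*((O(0, 2) + 63)/(42 + 4)) = (-79*(-6780))*(((-2 + 2) + 63)/(42 + 4)) = 535620*((0 + 63)/46) = 535620*(63*(1/46)) = 535620*(63/46) = 16872030/23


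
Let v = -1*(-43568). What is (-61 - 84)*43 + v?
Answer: 37333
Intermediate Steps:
v = 43568
(-61 - 84)*43 + v = (-61 - 84)*43 + 43568 = -145*43 + 43568 = -6235 + 43568 = 37333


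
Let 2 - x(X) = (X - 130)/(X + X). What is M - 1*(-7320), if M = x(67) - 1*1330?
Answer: 802991/134 ≈ 5992.5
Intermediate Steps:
x(X) = 2 - (-130 + X)/(2*X) (x(X) = 2 - (X - 130)/(X + X) = 2 - (-130 + X)/(2*X))
M = -177889/134 (M = (3/2 + 65/67) - 1*1330 = (3/2 + 65*(1/67)) - 1330 = (3/2 + 65/67) - 1330 = 331/134 - 1330 = -177889/134 ≈ -1327.5)
M - 1*(-7320) = -177889/134 - 1*(-7320) = -177889/134 + 7320 = 802991/134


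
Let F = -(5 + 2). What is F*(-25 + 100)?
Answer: -525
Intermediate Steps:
F = -7 (F = -1*7 = -7)
F*(-25 + 100) = -7*(-25 + 100) = -7*75 = -525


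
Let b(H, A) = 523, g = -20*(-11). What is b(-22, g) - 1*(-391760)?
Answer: 392283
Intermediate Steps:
g = 220
b(-22, g) - 1*(-391760) = 523 - 1*(-391760) = 523 + 391760 = 392283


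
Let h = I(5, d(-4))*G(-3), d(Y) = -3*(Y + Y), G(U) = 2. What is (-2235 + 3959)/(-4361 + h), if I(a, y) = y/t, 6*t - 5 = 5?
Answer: -8620/21661 ≈ -0.39795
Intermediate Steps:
t = 5/3 (t = 5/6 + (1/6)*5 = 5/6 + 5/6 = 5/3 ≈ 1.6667)
d(Y) = -6*Y
I(a, y) = 3*y/5 (I(a, y) = y/(5/3) = 3*y/5)
h = 144/5 (h = (3*(-6*(-4))/5)*2 = ((3/5)*24)*2 = (72/5)*2 = 144/5 ≈ 28.800)
(-2235 + 3959)/(-4361 + h) = (-2235 + 3959)/(-4361 + 144/5) = 1724/(-21661/5) = 1724*(-5/21661) = -8620/21661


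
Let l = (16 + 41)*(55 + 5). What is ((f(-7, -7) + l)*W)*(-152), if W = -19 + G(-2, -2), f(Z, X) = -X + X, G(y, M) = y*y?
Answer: 7797600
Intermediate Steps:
G(y, M) = y²
f(Z, X) = 0
l = 3420 (l = 57*60 = 3420)
W = -15 (W = -19 + (-2)² = -19 + 4 = -15)
((f(-7, -7) + l)*W)*(-152) = ((0 + 3420)*(-15))*(-152) = (3420*(-15))*(-152) = -51300*(-152) = 7797600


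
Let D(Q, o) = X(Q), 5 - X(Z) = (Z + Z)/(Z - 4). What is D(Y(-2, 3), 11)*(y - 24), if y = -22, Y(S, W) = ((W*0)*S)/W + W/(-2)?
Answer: -2254/11 ≈ -204.91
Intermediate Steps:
Y(S, W) = -W/2 (Y(S, W) = (0*S)/W + W*(-1/2) = 0/W - W/2 = 0 - W/2 = -W/2)
X(Z) = 5 - 2*Z/(-4 + Z) (X(Z) = 5 - (Z + Z)/(Z - 4) = 5 - 2*Z/(-4 + Z))
D(Q, o) = (-20 + 3*Q)/(-4 + Q)
D(Y(-2, 3), 11)*(y - 24) = ((-20 + 3*(-1/2*3))/(-4 - 1/2*3))*(-22 - 24) = ((-20 + 3*(-3/2))/(-4 - 3/2))*(-46) = ((-20 - 9/2)/(-11/2))*(-46) = -2/11*(-49/2)*(-46) = (49/11)*(-46) = -2254/11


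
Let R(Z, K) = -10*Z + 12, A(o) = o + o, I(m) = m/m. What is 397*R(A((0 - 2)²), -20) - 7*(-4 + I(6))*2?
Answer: -26954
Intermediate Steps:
I(m) = 1
A(o) = 2*o
R(Z, K) = 12 - 10*Z
397*R(A((0 - 2)²), -20) - 7*(-4 + I(6))*2 = 397*(12 - 20*(0 - 2)²) - 7*(-4 + 1)*2 = 397*(12 - 20*(-2)²) - (-21)*2 = 397*(12 - 20*4) - 7*(-6) = 397*(12 - 10*8) + 42 = 397*(12 - 80) + 42 = 397*(-68) + 42 = -26996 + 42 = -26954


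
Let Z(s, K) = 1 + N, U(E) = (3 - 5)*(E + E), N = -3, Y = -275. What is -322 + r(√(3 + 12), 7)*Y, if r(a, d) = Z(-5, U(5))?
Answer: 228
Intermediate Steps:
U(E) = -4*E
Z(s, K) = -2 (Z(s, K) = 1 - 3 = -2)
r(a, d) = -2
-322 + r(√(3 + 12), 7)*Y = -322 - 2*(-275) = -322 + 550 = 228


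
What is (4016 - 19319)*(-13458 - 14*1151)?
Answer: 452540316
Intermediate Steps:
(4016 - 19319)*(-13458 - 14*1151) = -15303*(-13458 - 16114) = -15303*(-29572) = 452540316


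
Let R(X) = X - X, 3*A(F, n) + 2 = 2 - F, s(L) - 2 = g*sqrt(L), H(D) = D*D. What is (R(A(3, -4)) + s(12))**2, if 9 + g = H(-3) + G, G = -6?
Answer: 436 - 48*sqrt(3) ≈ 352.86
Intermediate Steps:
H(D) = D**2
g = -6 (g = -9 + ((-3)**2 - 6) = -9 + (9 - 6) = -9 + 3 = -6)
s(L) = 2 - 6*sqrt(L)
A(F, n) = -F/3 (A(F, n) = -2/3 + (2 - F)/3 = -2/3 + (2/3 - F/3) = -F/3)
R(X) = 0
(R(A(3, -4)) + s(12))**2 = (0 + (2 - 12*sqrt(3)))**2 = (2 - 12*sqrt(3))**2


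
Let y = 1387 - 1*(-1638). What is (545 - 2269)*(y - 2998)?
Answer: -46548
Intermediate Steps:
y = 3025 (y = 1387 + 1638 = 3025)
(545 - 2269)*(y - 2998) = (545 - 2269)*(3025 - 2998) = -1724*27 = -46548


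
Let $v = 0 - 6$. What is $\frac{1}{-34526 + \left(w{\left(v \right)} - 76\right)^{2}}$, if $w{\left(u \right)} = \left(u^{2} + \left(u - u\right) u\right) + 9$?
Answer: $- \frac{1}{33565} \approx -2.9793 \cdot 10^{-5}$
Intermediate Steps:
$v = -6$ ($v = 0 - 6 = -6$)
$w{\left(u \right)} = 9 + u^{2}$ ($w{\left(u \right)} = \left(u^{2} + 0 u\right) + 9 = \left(u^{2} + 0\right) + 9 = u^{2} + 9 = 9 + u^{2}$)
$\frac{1}{-34526 + \left(w{\left(v \right)} - 76\right)^{2}} = \frac{1}{-34526 + \left(\left(9 + \left(-6\right)^{2}\right) - 76\right)^{2}} = \frac{1}{-34526 + \left(\left(9 + 36\right) - 76\right)^{2}} = \frac{1}{-34526 + \left(45 - 76\right)^{2}} = \frac{1}{-34526 + \left(-31\right)^{2}} = \frac{1}{-34526 + 961} = \frac{1}{-33565} = - \frac{1}{33565}$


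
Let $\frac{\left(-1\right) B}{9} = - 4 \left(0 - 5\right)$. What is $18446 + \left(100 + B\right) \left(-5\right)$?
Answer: $18846$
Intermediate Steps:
$B = -180$ ($B = - 9 \left(- 4 \left(0 - 5\right)\right) = - 9 \left(\left(-4\right) \left(-5\right)\right) = \left(-9\right) 20 = -180$)
$18446 + \left(100 + B\right) \left(-5\right) = 18446 + \left(100 - 180\right) \left(-5\right) = 18446 - -400 = 18446 + 400 = 18846$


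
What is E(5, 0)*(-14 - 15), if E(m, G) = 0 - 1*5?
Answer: 145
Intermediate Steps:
E(m, G) = -5 (E(m, G) = 0 - 5 = -5)
E(5, 0)*(-14 - 15) = -5*(-14 - 15) = -5*(-29) = 145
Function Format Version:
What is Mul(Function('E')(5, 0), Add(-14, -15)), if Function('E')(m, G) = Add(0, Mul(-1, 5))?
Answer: 145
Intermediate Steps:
Function('E')(m, G) = -5 (Function('E')(m, G) = Add(0, -5) = -5)
Mul(Function('E')(5, 0), Add(-14, -15)) = Mul(-5, Add(-14, -15)) = Mul(-5, -29) = 145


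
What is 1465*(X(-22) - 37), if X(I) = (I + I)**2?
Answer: 2782035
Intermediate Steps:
X(I) = 4*I**2 (X(I) = (2*I)**2 = 4*I**2)
1465*(X(-22) - 37) = 1465*(4*(-22)**2 - 37) = 1465*(4*484 - 37) = 1465*(1936 - 37) = 1465*1899 = 2782035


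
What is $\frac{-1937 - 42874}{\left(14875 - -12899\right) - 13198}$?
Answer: $- \frac{44811}{14576} \approx -3.0743$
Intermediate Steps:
$\frac{-1937 - 42874}{\left(14875 - -12899\right) - 13198} = - \frac{44811}{\left(14875 + 12899\right) - 13198} = - \frac{44811}{27774 - 13198} = - \frac{44811}{14576}$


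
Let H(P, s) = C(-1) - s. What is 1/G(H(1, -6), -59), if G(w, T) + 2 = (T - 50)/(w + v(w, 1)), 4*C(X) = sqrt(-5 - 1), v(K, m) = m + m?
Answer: (-sqrt(6) + 32*I)/(2*(sqrt(6) - 250*I)) ≈ -0.064042 - 0.0042715*I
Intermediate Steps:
v(K, m) = 2*m
C(X) = I*sqrt(6)/4 (C(X) = sqrt(-5 - 1)/4 = sqrt(-6)/4 = (I*sqrt(6))/4 = I*sqrt(6)/4)
H(P, s) = -s + I*sqrt(6)/4 (H(P, s) = I*sqrt(6)/4 - s = -s + I*sqrt(6)/4)
G(w, T) = -2 + (-50 + T)/(2 + w) (G(w, T) = -2 + (T - 50)/(w + 2*1) = -2 + (-50 + T)/(w + 2) = -2 + (-50 + T)/(2 + w))
1/G(H(1, -6), -59) = 1/((-54 - 59 - 2*(-1*(-6) + I*sqrt(6)/4))/(2 + (-1*(-6) + I*sqrt(6)/4))) = 1/((-54 - 59 - 2*(6 + I*sqrt(6)/4))/(2 + (6 + I*sqrt(6)/4))) = 1/((-54 - 59 + (-12 - I*sqrt(6)/2))/(8 + I*sqrt(6)/4)) = 1/((-125 - I*sqrt(6)/2)/(8 + I*sqrt(6)/4)) = (8 + I*sqrt(6)/4)/(-125 - I*sqrt(6)/2)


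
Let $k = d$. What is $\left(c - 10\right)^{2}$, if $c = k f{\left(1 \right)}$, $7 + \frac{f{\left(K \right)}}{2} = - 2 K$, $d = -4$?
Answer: $3844$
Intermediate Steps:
$k = -4$
$f{\left(K \right)} = -14 - 4 K$ ($f{\left(K \right)} = -14 + 2 \left(- 2 K\right) = -14 - 4 K$)
$c = 72$ ($c = - 4 \left(-14 - 4\right) = \left(-4\right) \left(-18\right) = 72$)
$\left(c - 10\right)^{2} = \left(72 - 10\right)^{2} = 62^{2} = 3844$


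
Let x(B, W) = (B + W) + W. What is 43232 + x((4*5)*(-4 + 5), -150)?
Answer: 42952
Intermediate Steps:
x(B, W) = B + 2*W
43232 + x((4*5)*(-4 + 5), -150) = 43232 + ((4*5)*(-4 + 5) + 2*(-150)) = 43232 + (20*1 - 300) = 43232 + (20 - 300) = 43232 - 280 = 42952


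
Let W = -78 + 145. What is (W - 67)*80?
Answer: 0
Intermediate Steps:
W = 67
(W - 67)*80 = (67 - 67)*80 = 0*80 = 0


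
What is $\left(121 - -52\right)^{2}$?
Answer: $29929$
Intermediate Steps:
$\left(121 - -52\right)^{2} = \left(121 + \left(-17 + 69\right)\right)^{2} = \left(121 + 52\right)^{2} = 173^{2} = 29929$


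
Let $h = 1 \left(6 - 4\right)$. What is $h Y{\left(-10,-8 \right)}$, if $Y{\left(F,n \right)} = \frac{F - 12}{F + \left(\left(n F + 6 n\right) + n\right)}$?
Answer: $- \frac{22}{7} \approx -3.1429$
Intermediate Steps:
$h = 2$ ($h = 1 \cdot 2 = 2$)
$Y{\left(F,n \right)} = \frac{-12 + F}{F + 7 n + F n}$ ($Y{\left(F,n \right)} = \frac{-12 + F}{F + \left(\left(F n + 6 n\right) + n\right)} = \frac{-12 + F}{F + \left(\left(6 n + F n\right) + n\right)} = \frac{-12 + F}{F + \left(7 n + F n\right)} = \frac{-12 + F}{F + 7 n + F n}$)
$h Y{\left(-10,-8 \right)} = 2 \frac{-12 - 10}{-10 + 7 \left(-8\right) - -80} = 2 \frac{1}{-10 - 56 + 80} \left(-22\right) = 2 \cdot \frac{1}{14} \left(-22\right) = 2 \left(- \frac{11}{7}\right) = - \frac{22}{7}$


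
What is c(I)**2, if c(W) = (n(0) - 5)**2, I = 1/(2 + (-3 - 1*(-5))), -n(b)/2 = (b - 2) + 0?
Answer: 1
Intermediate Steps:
n(b) = 4 - 2*b (n(b) = -2*((b - 2) + 0) = -2*((-2 + b) + 0) = -2*(-2 + b) = 4 - 2*b)
I = 1/4 (I = 1/(2 + (-3 + 5)) = 1/(2 + 2) = 1/4 ≈ 0.25000)
c(W) = 1 (c(W) = ((4 - 2*0) - 5)**2 = ((4 + 0) - 5)**2 = (4 - 5)**2 = (-1)**2 = 1)
c(I)**2 = 1**2 = 1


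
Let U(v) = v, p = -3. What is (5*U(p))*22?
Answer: -330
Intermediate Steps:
(5*U(p))*22 = (5*(-3))*22 = -15*22 = -330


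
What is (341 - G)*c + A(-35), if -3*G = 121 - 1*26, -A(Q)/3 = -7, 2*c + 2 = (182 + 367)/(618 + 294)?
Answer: -218423/912 ≈ -239.50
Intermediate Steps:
c = -425/608 (c = -1 + ((182 + 367)/(618 + 294))/2 = -1 + (549/912)/2 = -1 + (549*(1/912))/2 = -1 + (½)*(183/304) = -1 + 183/608 = -425/608 ≈ -0.69901)
A(Q) = 21 (A(Q) = -3*(-7) = 21)
G = -95/3 (G = -(121 - 1*26)/3 = -(121 - 26)/3 = -⅓*95 = -95/3 ≈ -31.667)
(341 - G)*c + A(-35) = (341 - 1*(-95/3))*(-425/608) + 21 = (341 + 95/3)*(-425/608) + 21 = (1118/3)*(-425/608) + 21 = -237575/912 + 21 = -218423/912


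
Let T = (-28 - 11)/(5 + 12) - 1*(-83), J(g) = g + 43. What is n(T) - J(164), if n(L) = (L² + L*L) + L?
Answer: 3728269/289 ≈ 12901.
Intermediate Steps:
J(g) = 43 + g
T = 1372/17 (T = -39/17 + 83 = 1372/17 ≈ 80.706)
n(L) = L + 2*L² (n(L) = (L² + L²) + L = 2*L² + L = L + 2*L²)
n(T) - J(164) = 1372*(1 + 2*(1372/17))/17 - (43 + 164) = 1372*(1 + 2744/17)/17 - 1*207 = (1372/17)*(2761/17) - 207 = 3788092/289 - 207 = 3728269/289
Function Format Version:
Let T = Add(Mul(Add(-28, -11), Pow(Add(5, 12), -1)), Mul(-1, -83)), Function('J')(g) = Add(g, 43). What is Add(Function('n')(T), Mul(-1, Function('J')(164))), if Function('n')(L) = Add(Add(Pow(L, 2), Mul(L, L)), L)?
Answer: Rational(3728269, 289) ≈ 12901.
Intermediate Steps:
Function('J')(g) = Add(43, g)
T = Rational(1372, 17) (T = Add(Mul(-39, Pow(17, -1)), 83) = Add(Mul(-39, Rational(1, 17)), 83) = Add(Rational(-39, 17), 83) = Rational(1372, 17) ≈ 80.706)
Function('n')(L) = Add(L, Mul(2, Pow(L, 2))) (Function('n')(L) = Add(Add(Pow(L, 2), Pow(L, 2)), L) = Add(Mul(2, Pow(L, 2)), L) = Add(L, Mul(2, Pow(L, 2))))
Add(Function('n')(T), Mul(-1, Function('J')(164))) = Add(Mul(Rational(1372, 17), Add(1, Mul(2, Rational(1372, 17)))), Mul(-1, Add(43, 164))) = Add(Mul(Rational(1372, 17), Add(1, Rational(2744, 17))), Mul(-1, 207)) = Add(Mul(Rational(1372, 17), Rational(2761, 17)), -207) = Add(Rational(3788092, 289), -207) = Rational(3728269, 289)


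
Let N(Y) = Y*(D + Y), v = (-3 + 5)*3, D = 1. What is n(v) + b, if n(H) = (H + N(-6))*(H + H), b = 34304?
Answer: 34736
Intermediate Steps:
v = 6 (v = 2*3 = 6)
N(Y) = Y*(1 + Y)
n(H) = 2*H*(30 + H) (n(H) = (H - 6*(1 - 6))*(H + H) = (H - 6*(-5))*(2*H) = (H + 30)*(2*H) = (30 + H)*(2*H) = 2*H*(30 + H))
n(v) + b = 2*6*(30 + 6) + 34304 = 2*6*36 + 34304 = 432 + 34304 = 34736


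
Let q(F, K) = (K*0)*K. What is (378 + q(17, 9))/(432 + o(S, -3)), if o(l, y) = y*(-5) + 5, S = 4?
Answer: 189/226 ≈ 0.83628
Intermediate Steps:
q(F, K) = 0 (q(F, K) = 0*K = 0)
o(l, y) = 5 - 5*y (o(l, y) = -5*y + 5 = 5 - 5*y)
(378 + q(17, 9))/(432 + o(S, -3)) = (378 + 0)/(432 + (5 - 5*(-3))) = 378/(432 + (5 + 15)) = 378/(432 + 20) = 378/452 = 378*(1/452) = 189/226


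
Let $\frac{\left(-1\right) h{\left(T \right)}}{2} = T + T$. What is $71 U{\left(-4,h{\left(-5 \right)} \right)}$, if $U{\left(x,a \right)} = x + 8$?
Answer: $284$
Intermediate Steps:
$h{\left(T \right)} = - 4 T$ ($h{\left(T \right)} = - 2 \left(T + T\right) = - 2 \cdot 2 T = - 4 T$)
$U{\left(x,a \right)} = 8 + x$
$71 U{\left(-4,h{\left(-5 \right)} \right)} = 71 \left(8 - 4\right) = 71 \cdot 4 = 284$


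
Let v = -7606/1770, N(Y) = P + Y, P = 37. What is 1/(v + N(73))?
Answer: 885/93547 ≈ 0.0094605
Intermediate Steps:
N(Y) = 37 + Y
v = -3803/885 (v = -7606*1/1770 = -3803/885 ≈ -4.2972)
1/(v + N(73)) = 1/(-3803/885 + (37 + 73)) = 1/(-3803/885 + 110) = 1/(93547/885) = 885/93547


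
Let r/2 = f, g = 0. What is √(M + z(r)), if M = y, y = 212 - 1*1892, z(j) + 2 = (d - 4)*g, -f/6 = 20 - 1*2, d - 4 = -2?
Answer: 29*I*√2 ≈ 41.012*I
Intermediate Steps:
d = 2 (d = 4 - 2 = 2)
f = -108 (f = -6*(20 - 1*2) = -6*(20 - 2) = -6*18 = -108)
r = -216 (r = 2*(-108) = -216)
z(j) = -2 (z(j) = -2 + (2 - 4)*0 = -2 - 2*0 = -2 + 0 = -2)
y = -1680 (y = 212 - 1892 = -1680)
M = -1680
√(M + z(r)) = √(-1680 - 2) = √(-1682) = 29*I*√2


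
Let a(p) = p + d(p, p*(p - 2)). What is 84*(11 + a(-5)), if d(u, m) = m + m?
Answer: 6384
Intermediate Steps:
d(u, m) = 2*m
a(p) = p + 2*p*(-2 + p) (a(p) = p + 2*(p*(p - 2)) = p + 2*(p*(-2 + p)) = p + 2*p*(-2 + p))
84*(11 + a(-5)) = 84*(11 - 5*(-3 + 2*(-5))) = 84*(11 - 5*(-3 - 10)) = 84*(11 - 5*(-13)) = 84*(11 + 65) = 84*76 = 6384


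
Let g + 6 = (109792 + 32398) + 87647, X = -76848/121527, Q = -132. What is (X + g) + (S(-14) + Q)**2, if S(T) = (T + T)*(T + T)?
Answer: 26530736299/40509 ≈ 6.5493e+5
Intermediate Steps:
X = -25616/40509 (X = -76848*1/121527 = -25616/40509 ≈ -0.63235)
S(T) = 4*T**2 (S(T) = (2*T)*(2*T) = 4*T**2)
g = 229831 (g = -6 + ((109792 + 32398) + 87647) = -6 + (142190 + 87647) = -6 + 229837 = 229831)
(X + g) + (S(-14) + Q)**2 = (-25616/40509 + 229831) + (4*(-14)**2 - 132)**2 = 9310198363/40509 + (4*196 - 132)**2 = 9310198363/40509 + (784 - 132)**2 = 9310198363/40509 + 652**2 = 9310198363/40509 + 425104 = 26530736299/40509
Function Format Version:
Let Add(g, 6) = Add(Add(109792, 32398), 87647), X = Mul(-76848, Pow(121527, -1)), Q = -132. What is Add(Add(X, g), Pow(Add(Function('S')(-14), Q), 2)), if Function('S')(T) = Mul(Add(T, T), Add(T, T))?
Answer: Rational(26530736299, 40509) ≈ 6.5493e+5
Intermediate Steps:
X = Rational(-25616, 40509) (X = Mul(-76848, Rational(1, 121527)) = Rational(-25616, 40509) ≈ -0.63235)
Function('S')(T) = Mul(4, Pow(T, 2)) (Function('S')(T) = Mul(Mul(2, T), Mul(2, T)) = Mul(4, Pow(T, 2)))
g = 229831 (g = Add(-6, Add(Add(109792, 32398), 87647)) = Add(-6, Add(142190, 87647)) = Add(-6, 229837) = 229831)
Add(Add(X, g), Pow(Add(Function('S')(-14), Q), 2)) = Add(Add(Rational(-25616, 40509), 229831), Pow(Add(Mul(4, Pow(-14, 2)), -132), 2)) = Add(Rational(9310198363, 40509), Pow(Add(Mul(4, 196), -132), 2)) = Add(Rational(9310198363, 40509), Pow(Add(784, -132), 2)) = Add(Rational(9310198363, 40509), Pow(652, 2)) = Add(Rational(9310198363, 40509), 425104) = Rational(26530736299, 40509)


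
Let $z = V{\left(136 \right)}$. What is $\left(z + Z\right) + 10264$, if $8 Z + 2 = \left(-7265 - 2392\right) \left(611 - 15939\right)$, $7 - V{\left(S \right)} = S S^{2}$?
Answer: $\frac{63990507}{4} \approx 1.5998 \cdot 10^{7}$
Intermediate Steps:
$V{\left(S \right)} = 7 - S^{3}$ ($V{\left(S \right)} = 7 - S S^{2} = 7 - S^{3}$)
$z = -2515449$ ($z = 7 - 136^{3} = 7 - 2515456 = -2515449$)
$Z = \frac{74011247}{4}$ ($Z = - \frac{1}{4} + \frac{\left(-7265 - 2392\right) \left(611 - 15939\right)}{8} = - \frac{1}{4} + \frac{\left(-9657\right) \left(-15328\right)}{8} = - \frac{1}{4} + \frac{1}{8} \cdot 148022496 = - \frac{1}{4} + 18502812 = \frac{74011247}{4} \approx 1.8503 \cdot 10^{7}$)
$\left(z + Z\right) + 10264 = \left(-2515449 + \frac{74011247}{4}\right) + 10264 = \frac{63949451}{4} + 10264 = \frac{63990507}{4}$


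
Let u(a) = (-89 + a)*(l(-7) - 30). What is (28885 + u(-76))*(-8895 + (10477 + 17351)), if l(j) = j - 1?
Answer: 665589615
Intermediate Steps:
l(j) = -1 + j
u(a) = 3382 - 38*a (u(a) = (-89 + a)*((-1 - 7) - 30) = (-89 + a)*(-8 - 30) = (-89 + a)*(-38) = 3382 - 38*a)
(28885 + u(-76))*(-8895 + (10477 + 17351)) = (28885 + (3382 - 38*(-76)))*(-8895 + (10477 + 17351)) = (28885 + (3382 + 2888))*(-8895 + 27828) = (28885 + 6270)*18933 = 35155*18933 = 665589615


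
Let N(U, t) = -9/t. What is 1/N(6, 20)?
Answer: -20/9 ≈ -2.2222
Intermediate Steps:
1/N(6, 20) = 1/(-9/20) = -20/9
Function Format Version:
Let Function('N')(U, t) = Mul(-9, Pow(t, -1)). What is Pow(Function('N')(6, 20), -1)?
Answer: Rational(-20, 9) ≈ -2.2222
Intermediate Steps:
Pow(Function('N')(6, 20), -1) = Pow(Mul(-9, Pow(20, -1)), -1) = Pow(Mul(-9, Rational(1, 20)), -1) = Pow(Rational(-9, 20), -1) = Rational(-20, 9)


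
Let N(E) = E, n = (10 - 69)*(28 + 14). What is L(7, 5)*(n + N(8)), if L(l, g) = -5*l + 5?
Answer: 74100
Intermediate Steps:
n = -2478 (n = -59*42 = -2478)
L(l, g) = 5 - 5*l
L(7, 5)*(n + N(8)) = (5 - 5*7)*(-2478 + 8) = (5 - 35)*(-2470) = -30*(-2470) = 74100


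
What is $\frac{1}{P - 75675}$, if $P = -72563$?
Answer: $- \frac{1}{148238} \approx -6.7459 \cdot 10^{-6}$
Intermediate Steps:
$\frac{1}{P - 75675} = \frac{1}{-72563 - 75675} = \frac{1}{-148238} = - \frac{1}{148238}$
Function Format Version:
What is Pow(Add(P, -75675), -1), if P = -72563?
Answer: Rational(-1, 148238) ≈ -6.7459e-6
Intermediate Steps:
Pow(Add(P, -75675), -1) = Pow(Add(-72563, -75675), -1) = Pow(-148238, -1) = Rational(-1, 148238)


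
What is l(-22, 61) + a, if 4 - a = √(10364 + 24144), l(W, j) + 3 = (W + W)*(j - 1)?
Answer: -2639 - 2*√8627 ≈ -2824.8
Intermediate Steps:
l(W, j) = -3 + 2*W*(-1 + j) (l(W, j) = -3 + (W + W)*(j - 1) = -3 + (2*W)*(-1 + j) = -3 + 2*W*(-1 + j))
a = 4 - 2*√8627 (a = 4 - √(10364 + 24144) = 4 - √34508 = 4 - 2*√8627 ≈ -181.76)
l(-22, 61) + a = (-3 - 2*(-22) + 2*(-22)*61) + (4 - 2*√8627) = (-3 + 44 - 2684) + (4 - 2*√8627) = -2643 + (4 - 2*√8627) = -2639 - 2*√8627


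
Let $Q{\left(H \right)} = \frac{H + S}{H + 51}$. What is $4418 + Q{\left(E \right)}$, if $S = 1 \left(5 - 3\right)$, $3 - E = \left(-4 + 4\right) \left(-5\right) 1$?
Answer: $\frac{238577}{54} \approx 4418.1$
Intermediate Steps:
$E = 3$ ($E = 3 - \left(-4 + 4\right) \left(-5\right) 1 = 3 - 0 \left(-5\right) 1 = 3 - 0 \cdot 1 = 3 - 0 = 3 + 0 = 3$)
$S = 2$ ($S = 1 \cdot 2 = 2$)
$Q{\left(H \right)} = \frac{2 + H}{51 + H}$ ($Q{\left(H \right)} = \frac{H + 2}{H + 51} = \frac{2 + H}{51 + H}$)
$4418 + Q{\left(E \right)} = 4418 + \frac{2 + 3}{51 + 3} = 4418 + \frac{1}{54} \cdot 5 = 4418 + \frac{5}{54} = \frac{238577}{54}$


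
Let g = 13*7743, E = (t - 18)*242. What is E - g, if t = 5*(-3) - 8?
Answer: -110581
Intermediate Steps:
t = -23 (t = -15 - 8 = -23)
E = -9922 (E = (-23 - 18)*242 = -41*242 = -9922)
g = 100659
E - g = -9922 - 1*100659 = -9922 - 100659 = -110581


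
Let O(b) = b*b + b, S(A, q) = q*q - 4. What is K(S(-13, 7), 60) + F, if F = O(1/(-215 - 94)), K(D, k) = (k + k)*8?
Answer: 91661452/95481 ≈ 960.00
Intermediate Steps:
S(A, q) = -4 + q² (S(A, q) = q² - 4 = -4 + q²)
K(D, k) = 16*k (K(D, k) = (2*k)*8 = 16*k)
O(b) = b + b² (O(b) = b² + b = b + b²)
F = -308/95481 (F = (1 + 1/(-215 - 94))/(-215 - 94) = (1 + 1/(-309))/(-309) = -(1 - 1/309)/309 = -1/309*308/309 = -308/95481 ≈ -0.0032258)
K(S(-13, 7), 60) + F = 16*60 - 308/95481 = 960 - 308/95481 = 91661452/95481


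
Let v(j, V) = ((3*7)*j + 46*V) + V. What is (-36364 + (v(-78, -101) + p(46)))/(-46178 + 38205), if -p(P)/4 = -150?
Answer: 42149/7973 ≈ 5.2865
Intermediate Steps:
p(P) = 600 (p(P) = -4*(-150) = 600)
v(j, V) = 21*j + 47*V (v(j, V) = (21*j + 46*V) + V = 21*j + 47*V)
(-36364 + (v(-78, -101) + p(46)))/(-46178 + 38205) = (-36364 + ((21*(-78) + 47*(-101)) + 600))/(-46178 + 38205) = (-36364 + ((-1638 - 4747) + 600))/(-7973) = (-36364 + (-6385 + 600))*(-1/7973) = (-36364 - 5785)*(-1/7973) = -42149*(-1/7973) = 42149/7973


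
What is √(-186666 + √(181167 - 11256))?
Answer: √(-186666 + 3*√18879) ≈ 431.57*I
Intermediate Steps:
√(-186666 + √(181167 - 11256)) = √(-186666 + √169911) = √(-186666 + 3*√18879)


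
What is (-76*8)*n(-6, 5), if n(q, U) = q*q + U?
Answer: -24928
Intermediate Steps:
n(q, U) = U + q² (n(q, U) = q² + U = U + q²)
(-76*8)*n(-6, 5) = (-76*8)*(5 + (-6)²) = -608*(5 + 36) = -608*41 = -24928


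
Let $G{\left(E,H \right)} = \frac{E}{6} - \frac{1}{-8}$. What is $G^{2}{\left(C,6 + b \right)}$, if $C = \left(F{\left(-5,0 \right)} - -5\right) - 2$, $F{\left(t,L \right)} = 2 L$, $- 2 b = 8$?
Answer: $\frac{25}{64} \approx 0.39063$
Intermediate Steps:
$b = -4$ ($b = \left(- \frac{1}{2}\right) 8 = -4$)
$C = 3$ ($C = \left(2 \cdot 0 - -5\right) - 2 = \left(0 + 5\right) - 2 = 5 - 2 = 3$)
$G{\left(E,H \right)} = \frac{1}{8} + \frac{E}{6}$ ($G{\left(E,H \right)} = E \frac{1}{6} - - \frac{1}{8} = \frac{E}{6} + \frac{1}{8} = \frac{1}{8} + \frac{E}{6}$)
$G^{2}{\left(C,6 + b \right)} = \left(\frac{1}{8} + \frac{1}{6} \cdot 3\right)^{2} = \left(\frac{1}{8} + \frac{1}{2}\right)^{2} = \left(\frac{5}{8}\right)^{2} = \frac{25}{64}$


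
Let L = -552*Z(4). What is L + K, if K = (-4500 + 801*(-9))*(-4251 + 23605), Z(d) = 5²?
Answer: -226629786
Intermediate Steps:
Z(d) = 25
K = -226615986 (K = (-4500 - 7209)*19354 = -11709*19354 = -226615986)
L = -13800 (L = -552*25 = -13800)
L + K = -13800 - 226615986 = -226629786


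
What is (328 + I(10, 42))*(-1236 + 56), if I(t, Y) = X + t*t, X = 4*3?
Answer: -519200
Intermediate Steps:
X = 12
I(t, Y) = 12 + t**2 (I(t, Y) = 12 + t*t = 12 + t**2)
(328 + I(10, 42))*(-1236 + 56) = (328 + (12 + 10**2))*(-1236 + 56) = (328 + (12 + 100))*(-1180) = (328 + 112)*(-1180) = 440*(-1180) = -519200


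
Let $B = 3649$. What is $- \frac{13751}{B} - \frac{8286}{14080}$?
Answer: $- \frac{111924847}{25688960} \approx -4.3569$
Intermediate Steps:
$- \frac{13751}{B} - \frac{8286}{14080} = - \frac{13751}{3649} - \frac{8286}{14080} = \left(-13751\right) \frac{1}{3649} - \frac{4143}{7040} = - \frac{13751}{3649} - \frac{4143}{7040} = - \frac{111924847}{25688960}$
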